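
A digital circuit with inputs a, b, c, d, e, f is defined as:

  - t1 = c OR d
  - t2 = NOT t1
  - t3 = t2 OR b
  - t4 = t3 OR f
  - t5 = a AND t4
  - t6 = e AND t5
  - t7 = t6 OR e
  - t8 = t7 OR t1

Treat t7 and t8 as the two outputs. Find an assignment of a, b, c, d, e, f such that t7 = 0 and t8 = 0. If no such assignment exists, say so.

a=1, b=0, c=0, d=0, e=0, f=1

Check with a=1, b=0, c=0, d=0, e=0, f=1:
t1 = c OR d = 0 OR 0 = 0
t2 = NOT t1 = NOT 0 = 1
t3 = t2 OR b = 1 OR 0 = 1
t4 = t3 OR f = 1 OR 1 = 1
t5 = a AND t4 = 1 AND 1 = 1
t6 = e AND t5 = 0 AND 1 = 0
t7 = t6 OR e = 0 OR 0 = 0
t8 = t7 OR t1 = 0 OR 0 = 0
So t7 = 0 and t8 = 0.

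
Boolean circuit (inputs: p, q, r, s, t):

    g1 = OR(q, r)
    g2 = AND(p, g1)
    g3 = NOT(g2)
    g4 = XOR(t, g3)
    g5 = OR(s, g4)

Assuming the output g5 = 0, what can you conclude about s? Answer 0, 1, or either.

g5 = OR(s, g4) must be 0, so both s = 0 and g4 = 0.
g4 = XOR(t, g3) must be 0, so t and g3 are equal.
Every assignment with g5 = 0 has s = 0; there are 8 such assignment(s).

0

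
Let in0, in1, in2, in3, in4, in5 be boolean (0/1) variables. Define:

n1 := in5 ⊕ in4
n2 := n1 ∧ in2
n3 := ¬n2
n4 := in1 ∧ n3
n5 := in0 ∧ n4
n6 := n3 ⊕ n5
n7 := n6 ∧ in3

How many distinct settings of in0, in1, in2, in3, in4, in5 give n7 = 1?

18

n7 = n6 ∧ in3 must be 1, so both n6 = 1 and in3 = 1.
Enumerating the 64 input combinations, 18 give n7 = 1 and 46 give n7 = 0.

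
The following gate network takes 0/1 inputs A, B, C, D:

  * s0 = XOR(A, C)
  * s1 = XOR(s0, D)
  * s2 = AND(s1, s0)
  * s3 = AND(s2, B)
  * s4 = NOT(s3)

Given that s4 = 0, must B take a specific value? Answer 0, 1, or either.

1

s4 = NOT(s3) must be 0, so s3 = 1.
s3 = AND(s2, B) must be 1, so both s2 = 1 and B = 1.
Every assignment with s4 = 0 has B = 1; there are 2 such assignment(s).
  A=0, B=1, C=1, D=0
  A=1, B=1, C=0, D=0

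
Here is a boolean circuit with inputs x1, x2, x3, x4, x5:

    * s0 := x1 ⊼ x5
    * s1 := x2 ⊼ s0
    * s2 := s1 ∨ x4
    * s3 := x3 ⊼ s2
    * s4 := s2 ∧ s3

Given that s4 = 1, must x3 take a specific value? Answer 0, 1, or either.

s4 = s2 ∧ s3 must be 1, so both s2 = 1 and s3 = 1.
s2 = s1 ∨ x4 must be 1, so at least one of s1, x4 is 1.
s3 = x3 ⊼ s2 must be 1, so at least one of x3, s2 is 0.
Every assignment with s4 = 1 has x3 = 0; there are 13 such assignment(s).

0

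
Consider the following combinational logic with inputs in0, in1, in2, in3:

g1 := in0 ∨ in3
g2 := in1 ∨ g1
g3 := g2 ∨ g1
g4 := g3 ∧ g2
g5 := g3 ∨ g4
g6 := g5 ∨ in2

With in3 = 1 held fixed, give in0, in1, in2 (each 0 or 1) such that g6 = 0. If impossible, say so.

With in3 = 1 fixed, none of the 8 settings of in0, in1, in2 give g6 = 0.
For example, with in0=1, in1=0, in2=0:
g1 = in0 ∨ in3 = 1 ∨ 1 = 1
g2 = in1 ∨ g1 = 0 ∨ 1 = 1
g3 = g2 ∨ g1 = 1 ∨ 1 = 1
g4 = g3 ∧ g2 = 1 ∧ 1 = 1
g5 = g3 ∨ g4 = 1 ∨ 1 = 1
g6 = g5 ∨ in2 = 1 ∨ 0 = 1
giving g6 = 1 ≠ 0.

no solution exists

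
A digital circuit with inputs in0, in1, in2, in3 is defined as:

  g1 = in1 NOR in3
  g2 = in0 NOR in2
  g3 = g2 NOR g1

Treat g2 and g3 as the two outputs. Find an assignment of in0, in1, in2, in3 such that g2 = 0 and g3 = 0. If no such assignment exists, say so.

in0=1 in1=0 in2=0 in3=0

Check with in0=1 in1=0 in2=0 in3=0:
g1 = in1 NOR in3 = 0 NOR 0 = 1
g2 = in0 NOR in2 = 1 NOR 0 = 0
g3 = g2 NOR g1 = 0 NOR 1 = 0
So g2 = 0 and g3 = 0.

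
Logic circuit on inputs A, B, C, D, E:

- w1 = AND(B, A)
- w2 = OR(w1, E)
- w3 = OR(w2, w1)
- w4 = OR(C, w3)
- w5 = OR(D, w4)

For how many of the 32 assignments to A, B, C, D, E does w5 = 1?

29

w5 = OR(D, w4) must be 1, so at least one of D, w4 is 1.
Enumerating the 32 input combinations, 29 give w5 = 1 and 3 give w5 = 0.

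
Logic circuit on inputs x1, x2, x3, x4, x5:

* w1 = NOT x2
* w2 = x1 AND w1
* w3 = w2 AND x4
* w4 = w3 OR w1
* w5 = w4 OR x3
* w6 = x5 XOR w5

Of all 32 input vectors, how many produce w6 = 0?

16

w6 = x5 XOR w5 must be 0, so x5 and w5 are equal.
Enumerating the 32 input combinations, 16 give w6 = 0 and 16 give w6 = 1.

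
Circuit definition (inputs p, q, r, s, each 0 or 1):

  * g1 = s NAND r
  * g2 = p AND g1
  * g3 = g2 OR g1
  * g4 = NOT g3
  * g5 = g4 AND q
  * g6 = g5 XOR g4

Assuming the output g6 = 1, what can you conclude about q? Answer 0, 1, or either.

0

g6 = g5 XOR g4 must be 1, so g5 and g4 differ.
Every assignment with g6 = 1 has q = 0; there are 2 such assignment(s).
  p=0, q=0, r=1, s=1
  p=1, q=0, r=1, s=1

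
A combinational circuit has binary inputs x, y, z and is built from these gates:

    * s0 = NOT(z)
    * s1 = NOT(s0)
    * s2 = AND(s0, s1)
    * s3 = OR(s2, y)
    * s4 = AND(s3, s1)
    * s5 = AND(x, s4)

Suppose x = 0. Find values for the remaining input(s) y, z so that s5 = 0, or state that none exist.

Check with x = 0 and y=0, z=0:
s0 = NOT(z) = NOT 0 = 1
s1 = NOT(s0) = NOT 1 = 0
s2 = AND(s0, s1) = AND(1, 0) = 0
s3 = OR(s2, y) = OR(0, 0) = 0
s4 = AND(s3, s1) = AND(0, 0) = 0
s5 = AND(x, s4) = AND(0, 0) = 0
So s5 = 0.

y=0 z=0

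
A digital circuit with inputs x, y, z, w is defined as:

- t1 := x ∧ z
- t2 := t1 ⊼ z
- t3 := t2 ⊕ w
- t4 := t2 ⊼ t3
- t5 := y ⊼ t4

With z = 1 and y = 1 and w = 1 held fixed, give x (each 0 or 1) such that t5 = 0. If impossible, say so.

x=0

t5 = y ⊼ t4 must be 0, so both y = 1 and t4 = 1.
Check with z = 1 and y = 1 and w = 1 and x=0:
t1 = x ∧ z = 0 ∧ 1 = 0
t2 = t1 ⊼ z = 0 ⊼ 1 = 1
t3 = t2 ⊕ w = 1 ⊕ 1 = 0
t4 = t2 ⊼ t3 = 1 ⊼ 0 = 1
t5 = y ⊼ t4 = 1 ⊼ 1 = 0
So t5 = 0.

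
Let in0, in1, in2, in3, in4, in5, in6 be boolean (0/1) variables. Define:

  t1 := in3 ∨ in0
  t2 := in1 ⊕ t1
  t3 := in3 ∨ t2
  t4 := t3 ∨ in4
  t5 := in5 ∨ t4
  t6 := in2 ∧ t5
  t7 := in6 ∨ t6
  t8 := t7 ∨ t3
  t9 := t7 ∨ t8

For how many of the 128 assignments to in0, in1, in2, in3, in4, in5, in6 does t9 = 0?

t9 = t7 ∨ t8 must be 0, so both t7 = 0 and t8 = 0.
t7 = in6 ∨ t6 must be 0, so both in6 = 0 and t6 = 0.
t8 = t7 ∨ t3 must be 0, so both t7 = 0 and t3 = 0.
Enumerating the 128 input combinations, 10 give t9 = 0 and 118 give t9 = 1.

10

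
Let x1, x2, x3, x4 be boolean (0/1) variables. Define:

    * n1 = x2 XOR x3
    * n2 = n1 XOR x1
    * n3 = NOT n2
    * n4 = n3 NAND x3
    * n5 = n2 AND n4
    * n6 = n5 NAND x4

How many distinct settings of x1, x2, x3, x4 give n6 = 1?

n6 = n5 NAND x4 must be 1, so at least one of n5, x4 is 0.
Enumerating the 16 input combinations, 12 give n6 = 1 and 4 give n6 = 0.

12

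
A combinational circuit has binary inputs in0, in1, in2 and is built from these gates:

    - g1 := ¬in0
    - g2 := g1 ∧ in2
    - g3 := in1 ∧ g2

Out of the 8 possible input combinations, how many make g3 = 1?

1

g3 = in1 ∧ g2 must be 1, so both in1 = 1 and g2 = 1.
g2 = g1 ∧ in2 must be 1, so both g1 = 1 and in2 = 1.
g1 = ¬in0 must be 1, so in0 = 0.
Satisfying assignments:
  in0=0, in1=1, in2=1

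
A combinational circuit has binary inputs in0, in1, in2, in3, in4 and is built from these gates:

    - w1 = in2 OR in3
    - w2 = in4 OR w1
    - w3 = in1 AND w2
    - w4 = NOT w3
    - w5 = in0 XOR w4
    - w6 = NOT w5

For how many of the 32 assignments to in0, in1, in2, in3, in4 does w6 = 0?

w6 = NOT w5 must be 0, so w5 = 1.
Enumerating the 32 input combinations, 16 give w6 = 0 and 16 give w6 = 1.

16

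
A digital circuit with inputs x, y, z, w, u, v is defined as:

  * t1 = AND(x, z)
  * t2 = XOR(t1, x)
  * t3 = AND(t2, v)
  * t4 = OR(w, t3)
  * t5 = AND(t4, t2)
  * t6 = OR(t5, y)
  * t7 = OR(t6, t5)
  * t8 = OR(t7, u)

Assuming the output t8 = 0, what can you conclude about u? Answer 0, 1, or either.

0

t8 = OR(t7, u) must be 0, so both t7 = 0 and u = 0.
t7 = OR(t6, t5) must be 0, so both t6 = 0 and t5 = 0.
Every assignment with t8 = 0 has u = 0; there are 13 such assignment(s).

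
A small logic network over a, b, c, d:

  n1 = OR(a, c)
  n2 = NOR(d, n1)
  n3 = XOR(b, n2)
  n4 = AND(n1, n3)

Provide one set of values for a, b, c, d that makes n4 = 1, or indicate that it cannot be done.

a=1 b=1 c=0 d=1

n4 = AND(n1, n3) must be 1, so both n1 = 1 and n3 = 1.
n1 = OR(a, c) must be 1, so at least one of a, c is 1.
n3 = XOR(b, n2) must be 1, so b and n2 differ.
Check with a=1 b=1 c=0 d=1:
n1 = OR(a, c) = OR(1, 0) = 1
n2 = NOR(d, n1) = NOR(1, 1) = 0
n3 = XOR(b, n2) = XOR(1, 0) = 1
n4 = AND(n1, n3) = AND(1, 1) = 1
So n4 = 1 as required.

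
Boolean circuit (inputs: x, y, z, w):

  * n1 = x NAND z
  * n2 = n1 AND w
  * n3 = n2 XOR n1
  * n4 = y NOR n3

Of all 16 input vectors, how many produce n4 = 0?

n4 = y NOR n3 must be 0, so at least one of y, n3 is 1.
Enumerating the 16 input combinations, 11 give n4 = 0 and 5 give n4 = 1.

11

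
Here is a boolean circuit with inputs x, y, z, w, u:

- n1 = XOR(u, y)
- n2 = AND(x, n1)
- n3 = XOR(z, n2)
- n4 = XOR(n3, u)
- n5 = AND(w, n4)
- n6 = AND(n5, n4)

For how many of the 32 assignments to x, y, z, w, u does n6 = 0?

24

n6 = AND(n5, n4) must be 0, so at least one of n5, n4 is 0.
Enumerating the 32 input combinations, 24 give n6 = 0 and 8 give n6 = 1.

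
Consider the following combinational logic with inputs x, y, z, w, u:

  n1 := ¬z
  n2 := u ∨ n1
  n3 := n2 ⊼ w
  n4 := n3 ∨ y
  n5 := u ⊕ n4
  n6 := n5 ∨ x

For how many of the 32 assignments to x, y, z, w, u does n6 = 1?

n6 = n5 ∨ x must be 1, so at least one of n5, x is 1.
Enumerating the 32 input combinations, 25 give n6 = 1 and 7 give n6 = 0.

25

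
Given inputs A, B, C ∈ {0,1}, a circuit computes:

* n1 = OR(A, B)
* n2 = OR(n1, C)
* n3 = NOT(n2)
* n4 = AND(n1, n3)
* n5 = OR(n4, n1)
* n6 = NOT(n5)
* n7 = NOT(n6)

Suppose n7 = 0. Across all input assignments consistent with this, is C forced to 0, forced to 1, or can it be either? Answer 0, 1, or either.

either

Both values of C occur among assignments with n7 = 0:
  C=0: A=0, B=0, C=0
  C=1: A=0, B=0, C=1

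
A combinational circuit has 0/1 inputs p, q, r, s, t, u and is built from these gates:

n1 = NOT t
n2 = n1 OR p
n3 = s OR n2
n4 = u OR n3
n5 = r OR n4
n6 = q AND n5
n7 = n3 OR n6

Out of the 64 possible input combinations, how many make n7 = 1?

n7 = n3 OR n6 must be 1, so at least one of n3, n6 is 1.
Enumerating the 64 input combinations, 59 give n7 = 1 and 5 give n7 = 0.

59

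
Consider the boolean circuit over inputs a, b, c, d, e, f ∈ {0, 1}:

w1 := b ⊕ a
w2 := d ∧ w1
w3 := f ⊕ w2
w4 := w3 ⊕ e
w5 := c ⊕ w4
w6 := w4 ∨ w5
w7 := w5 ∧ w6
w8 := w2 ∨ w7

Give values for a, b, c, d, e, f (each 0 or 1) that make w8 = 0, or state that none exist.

a=1, b=1, c=0, d=0, e=0, f=0

Check with a=1, b=1, c=0, d=0, e=0, f=0:
w1 = b ⊕ a = 1 ⊕ 1 = 0
w2 = d ∧ w1 = 0 ∧ 0 = 0
w3 = f ⊕ w2 = 0 ⊕ 0 = 0
w4 = w3 ⊕ e = 0 ⊕ 0 = 0
w5 = c ⊕ w4 = 0 ⊕ 0 = 0
w6 = w4 ∨ w5 = 0 ∨ 0 = 0
w7 = w5 ∧ w6 = 0 ∧ 0 = 0
w8 = w2 ∨ w7 = 0 ∨ 0 = 0
So w8 = 0 as required.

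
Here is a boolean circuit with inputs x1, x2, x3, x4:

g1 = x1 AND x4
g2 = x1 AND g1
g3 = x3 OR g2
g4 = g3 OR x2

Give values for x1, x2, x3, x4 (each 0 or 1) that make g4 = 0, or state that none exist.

g4 = g3 OR x2 must be 0, so both g3 = 0 and x2 = 0.
g3 = x3 OR g2 must be 0, so both x3 = 0 and g2 = 0.
Check with x1=0 x2=0 x3=0 x4=1:
g1 = x1 AND x4 = 0 AND 1 = 0
g2 = x1 AND g1 = 0 AND 0 = 0
g3 = x3 OR g2 = 0 OR 0 = 0
g4 = g3 OR x2 = 0 OR 0 = 0
So g4 = 0 as required.

x1=0 x2=0 x3=0 x4=1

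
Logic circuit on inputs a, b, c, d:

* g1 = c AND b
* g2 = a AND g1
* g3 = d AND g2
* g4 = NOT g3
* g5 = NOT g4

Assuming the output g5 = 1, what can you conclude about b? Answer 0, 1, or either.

1

g5 = NOT g4 must be 1, so g4 = 0.
g4 = NOT g3 must be 0, so g3 = 1.
Every assignment with g5 = 1 has b = 1; there are 1 such assignment(s).
  a=1, b=1, c=1, d=1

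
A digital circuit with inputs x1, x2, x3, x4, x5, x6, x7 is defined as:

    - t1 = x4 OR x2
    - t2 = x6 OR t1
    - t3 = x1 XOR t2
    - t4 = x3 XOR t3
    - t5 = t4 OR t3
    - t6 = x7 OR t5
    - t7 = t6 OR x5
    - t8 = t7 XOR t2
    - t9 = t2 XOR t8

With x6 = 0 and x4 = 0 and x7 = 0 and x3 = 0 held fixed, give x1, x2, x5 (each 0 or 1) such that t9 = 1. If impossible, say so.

x1=1, x2=0, x5=1

t9 = t2 XOR t8 must be 1, so t2 and t8 differ.
Check with x6 = 0 and x4 = 0 and x7 = 0 and x3 = 0 and x1=1, x2=0, x5=1:
t1 = x4 OR x2 = 0 OR 0 = 0
t2 = x6 OR t1 = 0 OR 0 = 0
t3 = x1 XOR t2 = 1 XOR 0 = 1
t4 = x3 XOR t3 = 0 XOR 1 = 1
t5 = t4 OR t3 = 1 OR 1 = 1
t6 = x7 OR t5 = 0 OR 1 = 1
t7 = t6 OR x5 = 1 OR 1 = 1
t8 = t7 XOR t2 = 1 XOR 0 = 1
t9 = t2 XOR t8 = 0 XOR 1 = 1
So t9 = 1.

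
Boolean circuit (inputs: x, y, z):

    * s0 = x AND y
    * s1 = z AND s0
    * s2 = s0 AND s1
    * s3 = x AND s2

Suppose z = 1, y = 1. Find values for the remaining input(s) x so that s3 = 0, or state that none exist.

x=0

Check with z = 1, y = 1 and x=0:
s0 = x AND y = 0 AND 1 = 0
s1 = z AND s0 = 1 AND 0 = 0
s2 = s0 AND s1 = 0 AND 0 = 0
s3 = x AND s2 = 0 AND 0 = 0
So s3 = 0.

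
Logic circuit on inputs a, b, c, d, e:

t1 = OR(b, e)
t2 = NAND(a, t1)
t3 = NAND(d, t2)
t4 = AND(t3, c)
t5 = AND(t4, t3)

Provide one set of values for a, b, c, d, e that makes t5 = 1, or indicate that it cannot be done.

t5 = AND(t4, t3) must be 1, so both t4 = 1 and t3 = 1.
Check with a=1 b=0 c=1 d=0 e=1:
t1 = OR(b, e) = OR(0, 1) = 1
t2 = NAND(a, t1) = NAND(1, 1) = 0
t3 = NAND(d, t2) = NAND(0, 0) = 1
t4 = AND(t3, c) = AND(1, 1) = 1
t5 = AND(t4, t3) = AND(1, 1) = 1
So t5 = 1 as required.

a=1 b=0 c=1 d=0 e=1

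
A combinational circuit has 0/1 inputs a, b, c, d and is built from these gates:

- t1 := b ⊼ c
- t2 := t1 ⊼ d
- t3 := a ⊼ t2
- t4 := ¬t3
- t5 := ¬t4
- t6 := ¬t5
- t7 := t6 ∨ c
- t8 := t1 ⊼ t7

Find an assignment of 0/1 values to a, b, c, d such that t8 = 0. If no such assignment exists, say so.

t8 = t1 ⊼ t7 must be 0, so both t1 = 1 and t7 = 1.
Check with a=0, b=0, c=1, d=0:
t1 = b ⊼ c = 0 ⊼ 1 = 1
t2 = t1 ⊼ d = 1 ⊼ 0 = 1
t3 = a ⊼ t2 = 0 ⊼ 1 = 1
t4 = ¬t3 = ¬1 = 0
t5 = ¬t4 = ¬0 = 1
t6 = ¬t5 = ¬1 = 0
t7 = t6 ∨ c = 0 ∨ 1 = 1
t8 = t1 ⊼ t7 = 1 ⊼ 1 = 0
So t8 = 0 as required.

a=0, b=0, c=1, d=0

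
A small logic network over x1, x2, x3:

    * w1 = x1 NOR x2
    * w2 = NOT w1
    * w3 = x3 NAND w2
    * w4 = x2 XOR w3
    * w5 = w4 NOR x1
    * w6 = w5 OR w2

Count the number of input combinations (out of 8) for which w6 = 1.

w6 = w5 OR w2 must be 1, so at least one of w5, w2 is 1.
Satisfying assignments:
  x1=0, x2=1, x3=0
  x1=0, x2=1, x3=1
  x1=1, x2=0, x3=0
  x1=1, x2=0, x3=1
  x1=1, x2=1, x3=0
  x1=1, x2=1, x3=1

6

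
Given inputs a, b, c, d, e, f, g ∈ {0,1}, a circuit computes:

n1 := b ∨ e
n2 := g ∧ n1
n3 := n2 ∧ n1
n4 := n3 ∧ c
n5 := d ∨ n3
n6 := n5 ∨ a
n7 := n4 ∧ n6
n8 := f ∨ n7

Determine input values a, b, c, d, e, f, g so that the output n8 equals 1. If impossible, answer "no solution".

n8 = f ∨ n7 must be 1, so at least one of f, n7 is 1.
Check with a=1, b=0, c=1, d=0, e=1, f=0, g=1:
n1 = b ∨ e = 0 ∨ 1 = 1
n2 = g ∧ n1 = 1 ∧ 1 = 1
n3 = n2 ∧ n1 = 1 ∧ 1 = 1
n4 = n3 ∧ c = 1 ∧ 1 = 1
n5 = d ∨ n3 = 0 ∨ 1 = 1
n6 = n5 ∨ a = 1 ∨ 1 = 1
n7 = n4 ∧ n6 = 1 ∧ 1 = 1
n8 = f ∨ n7 = 0 ∨ 1 = 1
So n8 = 1 as required.

a=1, b=0, c=1, d=0, e=1, f=0, g=1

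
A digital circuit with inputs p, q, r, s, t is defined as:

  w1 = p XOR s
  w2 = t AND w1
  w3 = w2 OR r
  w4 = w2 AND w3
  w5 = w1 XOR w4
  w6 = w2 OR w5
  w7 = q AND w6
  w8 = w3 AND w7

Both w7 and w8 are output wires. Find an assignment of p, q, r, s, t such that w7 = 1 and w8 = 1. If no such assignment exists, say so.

Check with p=1 q=1 r=1 s=0 t=0:
w1 = p XOR s = 1 XOR 0 = 1
w2 = t AND w1 = 0 AND 1 = 0
w3 = w2 OR r = 0 OR 1 = 1
w4 = w2 AND w3 = 0 AND 1 = 0
w5 = w1 XOR w4 = 1 XOR 0 = 1
w6 = w2 OR w5 = 0 OR 1 = 1
w7 = q AND w6 = 1 AND 1 = 1
w8 = w3 AND w7 = 1 AND 1 = 1
So w7 = 1 and w8 = 1.

p=1 q=1 r=1 s=0 t=0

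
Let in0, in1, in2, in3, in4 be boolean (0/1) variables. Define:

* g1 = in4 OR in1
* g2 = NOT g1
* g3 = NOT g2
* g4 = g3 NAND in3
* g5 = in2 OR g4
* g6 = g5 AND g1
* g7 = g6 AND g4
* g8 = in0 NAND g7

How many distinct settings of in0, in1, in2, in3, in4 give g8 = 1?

26

g8 = in0 NAND g7 must be 1, so at least one of in0, g7 is 0.
Enumerating the 32 input combinations, 26 give g8 = 1 and 6 give g8 = 0.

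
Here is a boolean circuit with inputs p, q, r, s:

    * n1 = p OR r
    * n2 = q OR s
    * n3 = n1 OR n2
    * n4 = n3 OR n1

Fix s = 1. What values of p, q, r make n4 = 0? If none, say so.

no solution exists

With s = 1 fixed, none of the 8 settings of p, q, r give n4 = 0.
For example, with p=0, q=1, r=1:
n1 = p OR r = 0 OR 1 = 1
n2 = q OR s = 1 OR 1 = 1
n3 = n1 OR n2 = 1 OR 1 = 1
n4 = n3 OR n1 = 1 OR 1 = 1
giving n4 = 1 ≠ 0.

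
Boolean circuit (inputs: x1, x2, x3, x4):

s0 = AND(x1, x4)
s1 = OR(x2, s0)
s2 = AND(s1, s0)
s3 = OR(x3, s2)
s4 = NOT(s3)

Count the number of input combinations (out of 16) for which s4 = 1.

6

s4 = NOT(s3) must be 1, so s3 = 0.
Satisfying assignments:
  x1=0, x2=0, x3=0, x4=0
  x1=0, x2=0, x3=0, x4=1
  x1=0, x2=1, x3=0, x4=0
  x1=0, x2=1, x3=0, x4=1
  x1=1, x2=0, x3=0, x4=0
  x1=1, x2=1, x3=0, x4=0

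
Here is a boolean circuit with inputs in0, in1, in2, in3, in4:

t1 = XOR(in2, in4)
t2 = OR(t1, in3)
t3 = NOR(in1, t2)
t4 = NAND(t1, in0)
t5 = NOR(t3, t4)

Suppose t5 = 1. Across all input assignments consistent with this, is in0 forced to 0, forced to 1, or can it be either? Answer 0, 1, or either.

t5 = NOR(t3, t4) must be 1, so both t3 = 0 and t4 = 0.
t3 = NOR(in1, t2) must be 0, so at least one of in1, t2 is 1.
Every assignment with t5 = 1 has in0 = 1; there are 8 such assignment(s).

1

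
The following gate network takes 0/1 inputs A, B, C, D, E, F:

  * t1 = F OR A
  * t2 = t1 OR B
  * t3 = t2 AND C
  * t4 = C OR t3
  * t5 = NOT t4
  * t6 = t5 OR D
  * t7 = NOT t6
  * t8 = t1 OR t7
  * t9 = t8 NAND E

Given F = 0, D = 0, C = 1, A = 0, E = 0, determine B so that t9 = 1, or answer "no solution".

B=0

Check with F = 0, D = 0, C = 1, A = 0, E = 0 and B=0:
t1 = F OR A = 0 OR 0 = 0
t2 = t1 OR B = 0 OR 0 = 0
t3 = t2 AND C = 0 AND 1 = 0
t4 = C OR t3 = 1 OR 0 = 1
t5 = NOT t4 = NOT 1 = 0
t6 = t5 OR D = 0 OR 0 = 0
t7 = NOT t6 = NOT 0 = 1
t8 = t1 OR t7 = 0 OR 1 = 1
t9 = t8 NAND E = 1 NAND 0 = 1
So t9 = 1.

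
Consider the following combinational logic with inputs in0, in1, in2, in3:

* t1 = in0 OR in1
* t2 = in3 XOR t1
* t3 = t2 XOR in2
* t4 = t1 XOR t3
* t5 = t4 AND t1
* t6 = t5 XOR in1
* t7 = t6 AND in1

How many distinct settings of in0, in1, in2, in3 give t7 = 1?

4

t7 = t6 AND in1 must be 1, so both t6 = 1 and in1 = 1.
Satisfying assignments:
  in0=0, in1=1, in2=0, in3=0
  in0=0, in1=1, in2=1, in3=1
  in0=1, in1=1, in2=0, in3=0
  in0=1, in1=1, in2=1, in3=1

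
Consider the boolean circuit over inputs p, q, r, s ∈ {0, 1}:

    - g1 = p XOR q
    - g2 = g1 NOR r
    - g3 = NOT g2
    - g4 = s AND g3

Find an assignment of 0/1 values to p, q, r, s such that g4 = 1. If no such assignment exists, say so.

g4 = s AND g3 must be 1, so both s = 1 and g3 = 1.
Check with p=0, q=1, r=0, s=1:
g1 = p XOR q = 0 XOR 1 = 1
g2 = g1 NOR r = 1 NOR 0 = 0
g3 = NOT g2 = NOT 0 = 1
g4 = s AND g3 = 1 AND 1 = 1
So g4 = 1 as required.

p=0, q=1, r=0, s=1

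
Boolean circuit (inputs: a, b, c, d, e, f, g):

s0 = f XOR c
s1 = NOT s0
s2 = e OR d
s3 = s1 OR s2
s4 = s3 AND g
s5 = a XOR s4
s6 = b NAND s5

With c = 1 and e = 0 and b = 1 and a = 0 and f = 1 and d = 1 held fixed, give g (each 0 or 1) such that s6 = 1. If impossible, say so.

s6 = b NAND s5 must be 1, so at least one of b, s5 is 0.
Check with c = 1 and e = 0 and b = 1 and a = 0 and f = 1 and d = 1 and g=0:
s0 = f XOR c = 1 XOR 1 = 0
s1 = NOT s0 = NOT 0 = 1
s2 = e OR d = 0 OR 1 = 1
s3 = s1 OR s2 = 1 OR 1 = 1
s4 = s3 AND g = 1 AND 0 = 0
s5 = a XOR s4 = 0 XOR 0 = 0
s6 = b NAND s5 = 1 NAND 0 = 1
So s6 = 1.

g=0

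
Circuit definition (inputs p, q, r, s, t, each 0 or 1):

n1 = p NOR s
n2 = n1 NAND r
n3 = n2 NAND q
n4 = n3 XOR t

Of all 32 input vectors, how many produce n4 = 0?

n4 = n3 XOR t must be 0, so n3 and t are equal.
Enumerating the 32 input combinations, 16 give n4 = 0 and 16 give n4 = 1.

16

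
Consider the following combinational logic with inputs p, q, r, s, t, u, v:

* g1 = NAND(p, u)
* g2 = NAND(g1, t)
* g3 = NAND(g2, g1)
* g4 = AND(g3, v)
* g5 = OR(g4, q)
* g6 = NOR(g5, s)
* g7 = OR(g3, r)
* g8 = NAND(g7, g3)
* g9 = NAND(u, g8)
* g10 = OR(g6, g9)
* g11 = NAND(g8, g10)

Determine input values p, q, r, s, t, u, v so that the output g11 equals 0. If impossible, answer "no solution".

p=0 q=1 r=0 s=0 t=0 u=0 v=0

g11 = NAND(g8, g10) must be 0, so both g8 = 1 and g10 = 1.
g8 = NAND(g7, g3) must be 1, so at least one of g7, g3 is 0.
g10 = OR(g6, g9) must be 1, so at least one of g6, g9 is 1.
Check with p=0 q=1 r=0 s=0 t=0 u=0 v=0:
g1 = NAND(p, u) = NAND(0, 0) = 1
g2 = NAND(g1, t) = NAND(1, 0) = 1
g3 = NAND(g2, g1) = NAND(1, 1) = 0
g4 = AND(g3, v) = AND(0, 0) = 0
g5 = OR(g4, q) = OR(0, 1) = 1
g6 = NOR(g5, s) = NOR(1, 0) = 0
g7 = OR(g3, r) = OR(0, 0) = 0
g8 = NAND(g7, g3) = NAND(0, 0) = 1
g9 = NAND(u, g8) = NAND(0, 1) = 1
g10 = OR(g6, g9) = OR(0, 1) = 1
g11 = NAND(g8, g10) = NAND(1, 1) = 0
So g11 = 0 as required.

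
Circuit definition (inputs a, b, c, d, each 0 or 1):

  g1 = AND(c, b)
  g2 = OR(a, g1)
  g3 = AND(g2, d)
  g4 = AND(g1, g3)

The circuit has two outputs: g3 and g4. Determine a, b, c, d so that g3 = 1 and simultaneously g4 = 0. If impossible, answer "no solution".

Check with a=1, b=0, c=0, d=1:
g1 = AND(c, b) = AND(0, 0) = 0
g2 = OR(a, g1) = OR(1, 0) = 1
g3 = AND(g2, d) = AND(1, 1) = 1
g4 = AND(g1, g3) = AND(0, 1) = 0
So g3 = 1 and g4 = 0.

a=1, b=0, c=0, d=1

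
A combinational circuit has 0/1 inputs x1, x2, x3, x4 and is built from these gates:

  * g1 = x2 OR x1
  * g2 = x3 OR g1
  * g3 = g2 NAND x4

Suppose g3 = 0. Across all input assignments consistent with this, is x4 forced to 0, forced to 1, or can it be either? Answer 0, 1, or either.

g3 = g2 NAND x4 must be 0, so both g2 = 1 and x4 = 1.
Every assignment with g3 = 0 has x4 = 1; there are 7 such assignment(s).

1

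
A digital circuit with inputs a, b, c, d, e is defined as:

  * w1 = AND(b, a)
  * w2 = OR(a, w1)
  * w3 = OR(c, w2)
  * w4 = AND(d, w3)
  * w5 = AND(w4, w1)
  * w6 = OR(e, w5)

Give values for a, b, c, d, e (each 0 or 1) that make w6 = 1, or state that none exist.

a=0, b=1, c=0, d=1, e=1

w6 = OR(e, w5) must be 1, so at least one of e, w5 is 1.
Check with a=0, b=1, c=0, d=1, e=1:
w1 = AND(b, a) = AND(1, 0) = 0
w2 = OR(a, w1) = OR(0, 0) = 0
w3 = OR(c, w2) = OR(0, 0) = 0
w4 = AND(d, w3) = AND(1, 0) = 0
w5 = AND(w4, w1) = AND(0, 0) = 0
w6 = OR(e, w5) = OR(1, 0) = 1
So w6 = 1 as required.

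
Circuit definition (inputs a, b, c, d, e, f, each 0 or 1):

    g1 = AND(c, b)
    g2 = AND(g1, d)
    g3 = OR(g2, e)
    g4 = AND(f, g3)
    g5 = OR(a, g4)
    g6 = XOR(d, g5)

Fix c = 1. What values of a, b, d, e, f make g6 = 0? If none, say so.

a=0, b=1, d=1, e=1, f=1

Check with c = 1 and a=0, b=1, d=1, e=1, f=1:
g1 = AND(c, b) = AND(1, 1) = 1
g2 = AND(g1, d) = AND(1, 1) = 1
g3 = OR(g2, e) = OR(1, 1) = 1
g4 = AND(f, g3) = AND(1, 1) = 1
g5 = OR(a, g4) = OR(0, 1) = 1
g6 = XOR(d, g5) = XOR(1, 1) = 0
So g6 = 0.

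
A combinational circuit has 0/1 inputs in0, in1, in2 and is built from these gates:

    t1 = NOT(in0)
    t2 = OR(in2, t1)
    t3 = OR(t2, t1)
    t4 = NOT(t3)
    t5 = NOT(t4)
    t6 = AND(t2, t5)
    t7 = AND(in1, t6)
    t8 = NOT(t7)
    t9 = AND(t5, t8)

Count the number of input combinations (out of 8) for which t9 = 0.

t9 = AND(t5, t8) must be 0, so at least one of t5, t8 is 0.
Enumerating the 8 input combinations, 5 give t9 = 0 and 3 give t9 = 1.

5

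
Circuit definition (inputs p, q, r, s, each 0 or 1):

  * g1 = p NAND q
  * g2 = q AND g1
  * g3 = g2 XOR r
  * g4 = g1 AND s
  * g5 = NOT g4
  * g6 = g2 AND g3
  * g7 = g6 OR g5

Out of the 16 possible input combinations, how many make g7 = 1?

11

g7 = g6 OR g5 must be 1, so at least one of g6, g5 is 1.
Enumerating the 16 input combinations, 11 give g7 = 1 and 5 give g7 = 0.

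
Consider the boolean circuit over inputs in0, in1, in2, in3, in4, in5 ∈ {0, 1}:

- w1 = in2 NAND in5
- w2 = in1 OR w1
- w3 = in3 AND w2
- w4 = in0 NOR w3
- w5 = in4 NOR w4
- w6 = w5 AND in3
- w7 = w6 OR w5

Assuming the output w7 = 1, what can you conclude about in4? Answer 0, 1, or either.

w7 = w6 OR w5 must be 1, so at least one of w6, w5 is 1.
Every assignment with w7 = 1 has in4 = 0; there are 23 such assignment(s).

0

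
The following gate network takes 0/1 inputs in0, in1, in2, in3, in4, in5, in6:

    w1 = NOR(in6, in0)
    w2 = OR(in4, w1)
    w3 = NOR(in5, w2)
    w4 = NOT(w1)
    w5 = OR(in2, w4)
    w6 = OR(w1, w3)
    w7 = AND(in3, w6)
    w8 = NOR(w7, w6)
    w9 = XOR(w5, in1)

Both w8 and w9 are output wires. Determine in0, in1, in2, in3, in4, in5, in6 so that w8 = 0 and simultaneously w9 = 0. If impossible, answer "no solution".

in0=0, in1=1, in2=1, in3=0, in4=1, in5=1, in6=0

Check with in0=0, in1=1, in2=1, in3=0, in4=1, in5=1, in6=0:
w1 = NOR(in6, in0) = NOR(0, 0) = 1
w2 = OR(in4, w1) = OR(1, 1) = 1
w3 = NOR(in5, w2) = NOR(1, 1) = 0
w4 = NOT(w1) = NOT 1 = 0
w5 = OR(in2, w4) = OR(1, 0) = 1
w6 = OR(w1, w3) = OR(1, 0) = 1
w7 = AND(in3, w6) = AND(0, 1) = 0
w8 = NOR(w7, w6) = NOR(0, 1) = 0
w9 = XOR(w5, in1) = XOR(1, 1) = 0
So w8 = 0 and w9 = 0.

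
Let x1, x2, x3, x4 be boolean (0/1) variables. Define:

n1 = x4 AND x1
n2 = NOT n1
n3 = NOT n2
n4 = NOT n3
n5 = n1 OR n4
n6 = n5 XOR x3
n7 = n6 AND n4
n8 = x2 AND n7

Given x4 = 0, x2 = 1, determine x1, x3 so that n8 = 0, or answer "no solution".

x1=1, x3=1

Check with x4 = 0, x2 = 1 and x1=1, x3=1:
n1 = x4 AND x1 = 0 AND 1 = 0
n2 = NOT n1 = NOT 0 = 1
n3 = NOT n2 = NOT 1 = 0
n4 = NOT n3 = NOT 0 = 1
n5 = n1 OR n4 = 0 OR 1 = 1
n6 = n5 XOR x3 = 1 XOR 1 = 0
n7 = n6 AND n4 = 0 AND 1 = 0
n8 = x2 AND n7 = 1 AND 0 = 0
So n8 = 0.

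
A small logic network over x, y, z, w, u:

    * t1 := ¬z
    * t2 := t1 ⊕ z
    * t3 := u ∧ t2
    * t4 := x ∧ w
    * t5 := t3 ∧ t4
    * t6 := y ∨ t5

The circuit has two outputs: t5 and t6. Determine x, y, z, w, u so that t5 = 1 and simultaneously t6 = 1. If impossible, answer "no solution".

x=1 y=0 z=1 w=1 u=1

Check with x=1 y=0 z=1 w=1 u=1:
t1 = ¬z = ¬1 = 0
t2 = t1 ⊕ z = 0 ⊕ 1 = 1
t3 = u ∧ t2 = 1 ∧ 1 = 1
t4 = x ∧ w = 1 ∧ 1 = 1
t5 = t3 ∧ t4 = 1 ∧ 1 = 1
t6 = y ∨ t5 = 0 ∨ 1 = 1
So t5 = 1 and t6 = 1.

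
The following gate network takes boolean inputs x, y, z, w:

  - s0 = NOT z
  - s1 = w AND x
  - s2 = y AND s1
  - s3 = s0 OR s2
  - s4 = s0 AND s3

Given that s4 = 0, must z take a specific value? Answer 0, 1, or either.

1

s4 = s0 AND s3 must be 0, so at least one of s0, s3 is 0.
Every assignment with s4 = 0 has z = 1; there are 8 such assignment(s).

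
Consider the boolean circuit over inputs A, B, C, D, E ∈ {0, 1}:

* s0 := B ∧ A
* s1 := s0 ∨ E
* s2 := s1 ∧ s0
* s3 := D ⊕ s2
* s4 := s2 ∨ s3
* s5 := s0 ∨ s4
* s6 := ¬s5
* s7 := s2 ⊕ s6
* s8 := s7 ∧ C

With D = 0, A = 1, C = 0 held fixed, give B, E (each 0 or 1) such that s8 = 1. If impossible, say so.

no solution exists

With D = 0, A = 1, C = 0 fixed, none of the 4 settings of B, E give s8 = 1.
For example, with B=0, E=1:
s0 = B ∧ A = 0 ∧ 1 = 0
s1 = s0 ∨ E = 0 ∨ 1 = 1
s2 = s1 ∧ s0 = 1 ∧ 0 = 0
s3 = D ⊕ s2 = 0 ⊕ 0 = 0
s4 = s2 ∨ s3 = 0 ∨ 0 = 0
s5 = s0 ∨ s4 = 0 ∨ 0 = 0
s6 = ¬s5 = ¬0 = 1
s7 = s2 ⊕ s6 = 0 ⊕ 1 = 1
s8 = s7 ∧ C = 1 ∧ 0 = 0
giving s8 = 0 ≠ 1.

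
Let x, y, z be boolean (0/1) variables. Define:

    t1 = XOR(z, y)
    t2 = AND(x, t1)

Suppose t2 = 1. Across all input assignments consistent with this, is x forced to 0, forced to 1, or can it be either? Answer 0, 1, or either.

1

t2 = AND(x, t1) must be 1, so both x = 1 and t1 = 1.
t1 = XOR(z, y) must be 1, so z and y differ.
Every assignment with t2 = 1 has x = 1; there are 2 such assignment(s).
  x=1, y=0, z=1
  x=1, y=1, z=0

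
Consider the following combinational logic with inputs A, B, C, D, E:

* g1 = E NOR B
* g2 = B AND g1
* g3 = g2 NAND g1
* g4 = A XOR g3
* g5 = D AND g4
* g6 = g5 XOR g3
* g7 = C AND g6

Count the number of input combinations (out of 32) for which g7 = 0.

g7 = C AND g6 must be 0, so at least one of C, g6 is 0.
Enumerating the 32 input combinations, 20 give g7 = 0 and 12 give g7 = 1.

20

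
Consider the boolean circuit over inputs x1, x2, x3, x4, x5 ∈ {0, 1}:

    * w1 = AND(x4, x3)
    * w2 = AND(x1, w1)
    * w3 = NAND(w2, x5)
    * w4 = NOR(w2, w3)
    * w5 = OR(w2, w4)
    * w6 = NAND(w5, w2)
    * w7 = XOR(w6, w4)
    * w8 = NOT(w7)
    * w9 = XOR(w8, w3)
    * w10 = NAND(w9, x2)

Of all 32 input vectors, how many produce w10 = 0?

15

w10 = NAND(w9, x2) must be 0, so both w9 = 1 and x2 = 1.
Enumerating the 32 input combinations, 15 give w10 = 0 and 17 give w10 = 1.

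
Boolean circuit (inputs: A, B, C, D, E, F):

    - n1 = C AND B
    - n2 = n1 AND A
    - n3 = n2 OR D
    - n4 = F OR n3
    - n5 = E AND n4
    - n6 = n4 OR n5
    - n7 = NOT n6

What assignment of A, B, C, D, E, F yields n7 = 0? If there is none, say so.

n7 = NOT n6 must be 0, so n6 = 1.
n6 = n4 OR n5 must be 1, so at least one of n4, n5 is 1.
Check with A=1 B=1 C=1 D=0 E=1 F=1:
n1 = C AND B = 1 AND 1 = 1
n2 = n1 AND A = 1 AND 1 = 1
n3 = n2 OR D = 1 OR 0 = 1
n4 = F OR n3 = 1 OR 1 = 1
n5 = E AND n4 = 1 AND 1 = 1
n6 = n4 OR n5 = 1 OR 1 = 1
n7 = NOT n6 = NOT 1 = 0
So n7 = 0 as required.

A=1 B=1 C=1 D=0 E=1 F=1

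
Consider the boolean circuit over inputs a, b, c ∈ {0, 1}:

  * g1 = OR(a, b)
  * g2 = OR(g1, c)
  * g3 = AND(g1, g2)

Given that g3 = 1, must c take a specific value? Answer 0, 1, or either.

Both values of c occur among assignments with g3 = 1:
  c=0: a=0, b=1, c=0
  c=1: a=0, b=1, c=1

either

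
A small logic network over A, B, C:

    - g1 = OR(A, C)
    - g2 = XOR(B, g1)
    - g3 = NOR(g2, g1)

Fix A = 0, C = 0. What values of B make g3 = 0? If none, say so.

B=1

Check with A = 0, C = 0 and B=1:
g1 = OR(A, C) = OR(0, 0) = 0
g2 = XOR(B, g1) = XOR(1, 0) = 1
g3 = NOR(g2, g1) = NOR(1, 0) = 0
So g3 = 0.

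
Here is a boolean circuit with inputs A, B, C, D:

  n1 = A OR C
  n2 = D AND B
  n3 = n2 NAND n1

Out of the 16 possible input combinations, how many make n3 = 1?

n3 = n2 NAND n1 must be 1, so at least one of n2, n1 is 0.
Enumerating the 16 input combinations, 13 give n3 = 1 and 3 give n3 = 0.

13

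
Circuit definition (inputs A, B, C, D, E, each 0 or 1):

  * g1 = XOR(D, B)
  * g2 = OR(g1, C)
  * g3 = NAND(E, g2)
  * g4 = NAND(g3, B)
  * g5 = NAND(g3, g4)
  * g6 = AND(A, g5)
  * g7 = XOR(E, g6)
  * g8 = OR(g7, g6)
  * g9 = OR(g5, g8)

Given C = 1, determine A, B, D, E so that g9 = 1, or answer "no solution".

A=1 B=0 D=0 E=1

g9 = OR(g5, g8) must be 1, so at least one of g5, g8 is 1.
Check with C = 1 and A=1, B=0, D=0, E=1:
g1 = XOR(D, B) = XOR(0, 0) = 0
g2 = OR(g1, C) = OR(0, 1) = 1
g3 = NAND(E, g2) = NAND(1, 1) = 0
g4 = NAND(g3, B) = NAND(0, 0) = 1
g5 = NAND(g3, g4) = NAND(0, 1) = 1
g6 = AND(A, g5) = AND(1, 1) = 1
g7 = XOR(E, g6) = XOR(1, 1) = 0
g8 = OR(g7, g6) = OR(0, 1) = 1
g9 = OR(g5, g8) = OR(1, 1) = 1
So g9 = 1.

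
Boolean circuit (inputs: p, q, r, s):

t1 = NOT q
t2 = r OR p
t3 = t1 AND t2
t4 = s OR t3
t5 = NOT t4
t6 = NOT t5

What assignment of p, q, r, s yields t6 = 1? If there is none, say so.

p=0 q=1 r=0 s=1

t6 = NOT t5 must be 1, so t5 = 0.
t5 = NOT t4 must be 0, so t4 = 1.
t4 = s OR t3 must be 1, so at least one of s, t3 is 1.
Check with p=0 q=1 r=0 s=1:
t1 = NOT q = NOT 1 = 0
t2 = r OR p = 0 OR 0 = 0
t3 = t1 AND t2 = 0 AND 0 = 0
t4 = s OR t3 = 1 OR 0 = 1
t5 = NOT t4 = NOT 1 = 0
t6 = NOT t5 = NOT 0 = 1
So t6 = 1 as required.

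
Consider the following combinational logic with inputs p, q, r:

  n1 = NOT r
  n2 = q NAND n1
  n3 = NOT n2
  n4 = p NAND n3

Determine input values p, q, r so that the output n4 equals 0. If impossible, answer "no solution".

p=1 q=1 r=0

n4 = p NAND n3 must be 0, so both p = 1 and n3 = 1.
Check with p=1 q=1 r=0:
n1 = NOT r = NOT 0 = 1
n2 = q NAND n1 = 1 NAND 1 = 0
n3 = NOT n2 = NOT 0 = 1
n4 = p NAND n3 = 1 NAND 1 = 0
So n4 = 0 as required.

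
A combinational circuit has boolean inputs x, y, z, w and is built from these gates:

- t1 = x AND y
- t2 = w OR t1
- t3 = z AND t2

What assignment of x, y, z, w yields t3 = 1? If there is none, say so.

Check with x=0 y=1 z=1 w=1:
t1 = x AND y = 0 AND 1 = 0
t2 = w OR t1 = 1 OR 0 = 1
t3 = z AND t2 = 1 AND 1 = 1
So t3 = 1 as required.

x=0 y=1 z=1 w=1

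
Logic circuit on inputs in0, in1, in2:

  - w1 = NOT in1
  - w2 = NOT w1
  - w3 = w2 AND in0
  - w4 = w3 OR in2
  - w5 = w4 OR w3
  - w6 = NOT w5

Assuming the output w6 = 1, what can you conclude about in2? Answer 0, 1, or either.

0

w6 = NOT w5 must be 1, so w5 = 0.
Every assignment with w6 = 1 has in2 = 0; there are 3 such assignment(s).
  in0=0, in1=0, in2=0
  in0=0, in1=1, in2=0
  in0=1, in1=0, in2=0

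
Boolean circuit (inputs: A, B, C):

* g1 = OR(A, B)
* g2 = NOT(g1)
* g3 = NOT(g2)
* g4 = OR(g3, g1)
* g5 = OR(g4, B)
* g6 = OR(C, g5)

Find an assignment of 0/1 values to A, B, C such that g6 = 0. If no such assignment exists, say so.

g6 = OR(C, g5) must be 0, so both C = 0 and g5 = 0.
Check with A=0, B=0, C=0:
g1 = OR(A, B) = OR(0, 0) = 0
g2 = NOT(g1) = NOT 0 = 1
g3 = NOT(g2) = NOT 1 = 0
g4 = OR(g3, g1) = OR(0, 0) = 0
g5 = OR(g4, B) = OR(0, 0) = 0
g6 = OR(C, g5) = OR(0, 0) = 0
So g6 = 0 as required.

A=0, B=0, C=0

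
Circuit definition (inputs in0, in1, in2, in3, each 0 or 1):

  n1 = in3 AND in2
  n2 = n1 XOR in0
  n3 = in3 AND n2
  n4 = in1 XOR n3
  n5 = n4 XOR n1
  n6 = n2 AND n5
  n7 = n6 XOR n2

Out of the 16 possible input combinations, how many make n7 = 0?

n7 = n6 XOR n2 must be 0, so n6 and n2 are equal.
Enumerating the 16 input combinations, 12 give n7 = 0 and 4 give n7 = 1.

12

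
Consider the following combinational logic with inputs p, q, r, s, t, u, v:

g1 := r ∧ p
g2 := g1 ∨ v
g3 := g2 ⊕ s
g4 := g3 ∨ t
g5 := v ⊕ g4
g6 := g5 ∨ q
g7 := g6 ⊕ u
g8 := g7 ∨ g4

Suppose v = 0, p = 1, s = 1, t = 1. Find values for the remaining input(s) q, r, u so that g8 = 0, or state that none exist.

no solution exists

With v = 0, p = 1, s = 1, t = 1 fixed, none of the 8 settings of q, r, u give g8 = 0.
For example, with q=1, r=1, u=1:
g1 = r ∧ p = 1 ∧ 1 = 1
g2 = g1 ∨ v = 1 ∨ 0 = 1
g3 = g2 ⊕ s = 1 ⊕ 1 = 0
g4 = g3 ∨ t = 0 ∨ 1 = 1
g5 = v ⊕ g4 = 0 ⊕ 1 = 1
g6 = g5 ∨ q = 1 ∨ 1 = 1
g7 = g6 ⊕ u = 1 ⊕ 1 = 0
g8 = g7 ∨ g4 = 0 ∨ 1 = 1
giving g8 = 1 ≠ 0.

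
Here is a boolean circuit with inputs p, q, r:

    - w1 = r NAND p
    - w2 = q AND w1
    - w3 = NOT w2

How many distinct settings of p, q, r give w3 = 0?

w3 = NOT w2 must be 0, so w2 = 1.
w2 = q AND w1 must be 1, so both q = 1 and w1 = 1.
w1 = r NAND p must be 1, so at least one of r, p is 0.
Enumerating the 8 input combinations, 3 give w3 = 0 and 5 give w3 = 1.

3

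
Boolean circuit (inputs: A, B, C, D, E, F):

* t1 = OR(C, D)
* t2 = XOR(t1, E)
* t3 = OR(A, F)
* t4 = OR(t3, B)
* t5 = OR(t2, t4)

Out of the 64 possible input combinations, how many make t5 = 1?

60

t5 = OR(t2, t4) must be 1, so at least one of t2, t4 is 1.
Enumerating the 64 input combinations, 60 give t5 = 1 and 4 give t5 = 0.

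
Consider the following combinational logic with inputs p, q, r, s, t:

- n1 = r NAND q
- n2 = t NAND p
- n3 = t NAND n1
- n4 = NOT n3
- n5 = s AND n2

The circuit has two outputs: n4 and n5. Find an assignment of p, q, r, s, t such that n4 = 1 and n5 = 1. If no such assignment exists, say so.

p=0 q=1 r=0 s=1 t=1

Check with p=0 q=1 r=0 s=1 t=1:
n1 = r NAND q = 0 NAND 1 = 1
n2 = t NAND p = 1 NAND 0 = 1
n3 = t NAND n1 = 1 NAND 1 = 0
n4 = NOT n3 = NOT 0 = 1
n5 = s AND n2 = 1 AND 1 = 1
So n4 = 1 and n5 = 1.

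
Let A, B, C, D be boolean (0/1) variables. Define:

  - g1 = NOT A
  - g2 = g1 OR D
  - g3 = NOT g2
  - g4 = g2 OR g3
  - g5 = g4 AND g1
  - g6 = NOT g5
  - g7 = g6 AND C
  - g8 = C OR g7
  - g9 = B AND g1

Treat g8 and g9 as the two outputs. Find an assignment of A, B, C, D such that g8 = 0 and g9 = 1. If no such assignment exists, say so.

A=0, B=1, C=0, D=1

Check with A=0, B=1, C=0, D=1:
g1 = NOT A = NOT 0 = 1
g2 = g1 OR D = 1 OR 1 = 1
g3 = NOT g2 = NOT 1 = 0
g4 = g2 OR g3 = 1 OR 0 = 1
g5 = g4 AND g1 = 1 AND 1 = 1
g6 = NOT g5 = NOT 1 = 0
g7 = g6 AND C = 0 AND 0 = 0
g8 = C OR g7 = 0 OR 0 = 0
g9 = B AND g1 = 1 AND 1 = 1
So g8 = 0 and g9 = 1.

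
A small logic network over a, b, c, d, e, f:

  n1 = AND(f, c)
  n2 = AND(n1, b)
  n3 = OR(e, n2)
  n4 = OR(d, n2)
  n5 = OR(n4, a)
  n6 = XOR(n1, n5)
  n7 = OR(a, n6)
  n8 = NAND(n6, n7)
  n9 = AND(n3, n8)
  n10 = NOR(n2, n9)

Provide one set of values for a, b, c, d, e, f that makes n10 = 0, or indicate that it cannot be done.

n10 = NOR(n2, n9) must be 0, so at least one of n2, n9 is 1.
Check with a=1, b=1, c=1, d=0, e=0, f=1:
n1 = AND(f, c) = AND(1, 1) = 1
n2 = AND(n1, b) = AND(1, 1) = 1
n3 = OR(e, n2) = OR(0, 1) = 1
n4 = OR(d, n2) = OR(0, 1) = 1
n5 = OR(n4, a) = OR(1, 1) = 1
n6 = XOR(n1, n5) = XOR(1, 1) = 0
n7 = OR(a, n6) = OR(1, 0) = 1
n8 = NAND(n6, n7) = NAND(0, 1) = 1
n9 = AND(n3, n8) = AND(1, 1) = 1
n10 = NOR(n2, n9) = NOR(1, 1) = 0
So n10 = 0 as required.

a=1, b=1, c=1, d=0, e=0, f=1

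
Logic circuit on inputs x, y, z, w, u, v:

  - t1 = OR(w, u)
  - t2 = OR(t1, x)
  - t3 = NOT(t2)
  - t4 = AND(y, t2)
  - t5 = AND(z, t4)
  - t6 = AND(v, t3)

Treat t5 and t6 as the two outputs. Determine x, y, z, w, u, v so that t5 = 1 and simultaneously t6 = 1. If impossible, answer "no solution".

no solution exists

Across all 64 input combinations, none give both t5 = 1 and t6 = 1.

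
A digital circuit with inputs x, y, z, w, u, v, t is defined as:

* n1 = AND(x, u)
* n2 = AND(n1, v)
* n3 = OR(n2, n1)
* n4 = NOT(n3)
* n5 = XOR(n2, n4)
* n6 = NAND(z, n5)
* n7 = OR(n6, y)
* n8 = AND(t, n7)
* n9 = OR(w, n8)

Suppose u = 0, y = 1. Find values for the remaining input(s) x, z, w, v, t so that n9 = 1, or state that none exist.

x=1, z=0, w=0, v=1, t=1

n9 = OR(w, n8) must be 1, so at least one of w, n8 is 1.
Check with u = 0, y = 1 and x=1, z=0, w=0, v=1, t=1:
n1 = AND(x, u) = AND(1, 0) = 0
n2 = AND(n1, v) = AND(0, 1) = 0
n3 = OR(n2, n1) = OR(0, 0) = 0
n4 = NOT(n3) = NOT 0 = 1
n5 = XOR(n2, n4) = XOR(0, 1) = 1
n6 = NAND(z, n5) = NAND(0, 1) = 1
n7 = OR(n6, y) = OR(1, 1) = 1
n8 = AND(t, n7) = AND(1, 1) = 1
n9 = OR(w, n8) = OR(0, 1) = 1
So n9 = 1.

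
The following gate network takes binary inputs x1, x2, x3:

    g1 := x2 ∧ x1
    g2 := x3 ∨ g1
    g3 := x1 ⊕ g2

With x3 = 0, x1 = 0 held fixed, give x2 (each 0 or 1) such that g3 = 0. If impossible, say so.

Check with x3 = 0, x1 = 0 and x2=0:
g1 = x2 ∧ x1 = 0 ∧ 0 = 0
g2 = x3 ∨ g1 = 0 ∨ 0 = 0
g3 = x1 ⊕ g2 = 0 ⊕ 0 = 0
So g3 = 0.

x2=0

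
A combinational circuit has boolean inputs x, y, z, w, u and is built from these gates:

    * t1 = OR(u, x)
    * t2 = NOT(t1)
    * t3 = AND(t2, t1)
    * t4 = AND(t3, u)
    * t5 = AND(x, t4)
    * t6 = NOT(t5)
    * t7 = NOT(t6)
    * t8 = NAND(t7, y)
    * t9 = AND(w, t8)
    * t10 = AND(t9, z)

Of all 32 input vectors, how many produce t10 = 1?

8

t10 = AND(t9, z) must be 1, so both t9 = 1 and z = 1.
t9 = AND(w, t8) must be 1, so both w = 1 and t8 = 1.
t8 = NAND(t7, y) must be 1, so at least one of t7, y is 0.
Enumerating the 32 input combinations, 8 give t10 = 1 and 24 give t10 = 0.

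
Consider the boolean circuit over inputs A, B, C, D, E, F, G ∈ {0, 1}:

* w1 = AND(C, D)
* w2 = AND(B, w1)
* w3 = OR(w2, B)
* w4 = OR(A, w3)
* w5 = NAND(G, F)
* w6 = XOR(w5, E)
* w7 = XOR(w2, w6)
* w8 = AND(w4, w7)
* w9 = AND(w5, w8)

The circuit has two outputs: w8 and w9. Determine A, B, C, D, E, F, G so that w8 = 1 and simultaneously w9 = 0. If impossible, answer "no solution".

Check with A=1, B=1, C=1, D=1, E=0, F=1, G=1:
w1 = AND(C, D) = AND(1, 1) = 1
w2 = AND(B, w1) = AND(1, 1) = 1
w3 = OR(w2, B) = OR(1, 1) = 1
w4 = OR(A, w3) = OR(1, 1) = 1
w5 = NAND(G, F) = NAND(1, 1) = 0
w6 = XOR(w5, E) = XOR(0, 0) = 0
w7 = XOR(w2, w6) = XOR(1, 0) = 1
w8 = AND(w4, w7) = AND(1, 1) = 1
w9 = AND(w5, w8) = AND(0, 1) = 0
So w8 = 1 and w9 = 0.

A=1, B=1, C=1, D=1, E=0, F=1, G=1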